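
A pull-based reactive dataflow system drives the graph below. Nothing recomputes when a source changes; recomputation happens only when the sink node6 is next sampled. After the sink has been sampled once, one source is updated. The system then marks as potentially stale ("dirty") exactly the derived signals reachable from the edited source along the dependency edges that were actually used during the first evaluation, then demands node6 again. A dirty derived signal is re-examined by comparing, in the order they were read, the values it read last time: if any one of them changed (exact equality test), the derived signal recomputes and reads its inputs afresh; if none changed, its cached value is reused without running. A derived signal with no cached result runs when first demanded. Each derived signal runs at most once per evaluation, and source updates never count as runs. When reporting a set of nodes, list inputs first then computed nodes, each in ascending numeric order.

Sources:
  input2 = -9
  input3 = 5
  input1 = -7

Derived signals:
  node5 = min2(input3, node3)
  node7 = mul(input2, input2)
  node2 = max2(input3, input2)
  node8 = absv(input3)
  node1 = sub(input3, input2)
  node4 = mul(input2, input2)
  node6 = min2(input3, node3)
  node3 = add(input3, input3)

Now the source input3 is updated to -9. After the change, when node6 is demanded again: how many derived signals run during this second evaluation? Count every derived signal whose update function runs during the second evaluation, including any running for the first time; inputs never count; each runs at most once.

Derived signals that run: node3, node6 — 2 in total.

First evaluation (everything demanded from the output):
  node3 = add(5, 5) = 10
  node6 = min2(5, 10) = 5

Propagation after the edit:
  node3: runs — input3 5->-9; input3 5->-9; result -18.
  node6: runs — input3 5->-9; node3 10->-18; result -18.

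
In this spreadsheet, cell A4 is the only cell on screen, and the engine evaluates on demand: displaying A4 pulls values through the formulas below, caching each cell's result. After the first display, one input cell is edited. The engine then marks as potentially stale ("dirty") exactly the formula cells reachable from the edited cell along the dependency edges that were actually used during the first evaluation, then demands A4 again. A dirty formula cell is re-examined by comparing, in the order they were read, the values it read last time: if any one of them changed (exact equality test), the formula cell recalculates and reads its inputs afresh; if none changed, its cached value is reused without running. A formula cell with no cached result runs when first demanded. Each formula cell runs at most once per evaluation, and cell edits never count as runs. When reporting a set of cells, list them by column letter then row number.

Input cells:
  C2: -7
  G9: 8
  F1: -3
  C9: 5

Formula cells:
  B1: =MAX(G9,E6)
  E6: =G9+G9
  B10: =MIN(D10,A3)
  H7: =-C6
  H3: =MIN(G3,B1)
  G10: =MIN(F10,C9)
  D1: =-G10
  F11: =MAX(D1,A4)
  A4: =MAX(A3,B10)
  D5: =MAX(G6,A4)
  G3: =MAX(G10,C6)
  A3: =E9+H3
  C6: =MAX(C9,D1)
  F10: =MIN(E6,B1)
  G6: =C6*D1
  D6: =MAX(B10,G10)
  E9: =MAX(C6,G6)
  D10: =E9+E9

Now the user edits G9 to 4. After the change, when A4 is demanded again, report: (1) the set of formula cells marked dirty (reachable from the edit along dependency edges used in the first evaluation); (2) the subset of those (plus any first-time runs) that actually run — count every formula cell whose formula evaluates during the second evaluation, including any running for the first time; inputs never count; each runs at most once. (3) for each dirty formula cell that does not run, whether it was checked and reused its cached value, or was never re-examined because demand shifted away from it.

Dirty set: A3, A4, B1, B10, C6, D1, D10, E6, E9, F10, G3, G6, G10, H3.
Run set: B1, E6, F10, G10, H3 (5 run).
Re-examined without running (cache reused): A3, A4, B10, C6, D1, D10, E9, G3, G6.
The important point: at D1 every value read last time is unchanged, so the dirty flag clears without a run.

Initial pass — values computed on the first demand:
  E6 = 8 + 8 = 16
  B1 = MAX(8, 16) = 16
  F10 = MIN(16, 16) = 16
  G10 = MIN(16, 5) = 5
  D1 = -(5) = -5
  C6 = MAX(5, -5) = 5
  G3 = MAX(5, 5) = 5
  G6 = 5 * -5 = -25
  E9 = MAX(5, -25) = 5
  D10 = 5 + 5 = 10
  H3 = MIN(5, 16) = 5
  A3 = 5 + 5 = 10
  B10 = MIN(10, 10) = 10
  A4 = MAX(10, 10) = 10

Second demand — change propagation:
  E6: re-runs because G9 8->4; G9 8->4; new result 8.
  B1: re-runs because G9 8->4; E6 16->8; new result 8.
  F10: re-runs because E6 16->8; B1 16->8; new result 8.
  G10: re-runs because F10 16->8; new result 5 (unchanged).
  D1: re-examined; everything it read last time is the same (G10 unchanged) — cache -5 kept, no run.
  C6: re-examined; everything it read last time is the same (C9 unchanged, D1 unchanged) — cache 5 kept, no run.
  G3: re-examined; everything it read last time is the same (G10 unchanged, C6 unchanged) — cache 5 kept, no run.
  G6: re-examined; everything it read last time is the same (C6 unchanged, D1 unchanged) — cache -25 kept, no run.
  E9: re-examined; everything it read last time is the same (C6 unchanged, G6 unchanged) — cache 5 kept, no run.
  D10: re-examined; everything it read last time is the same (E9 unchanged, E9 unchanged) — cache 10 kept, no run.
  H3: re-runs because B1 16->8; new result 5 (unchanged).
  A3: re-examined; everything it read last time is the same (E9 unchanged, H3 unchanged) — cache 10 kept, no run.
  B10: re-examined; everything it read last time is the same (D10 unchanged, A3 unchanged) — cache 10 kept, no run.
  A4: re-examined; everything it read last time is the same (A3 unchanged, B10 unchanged) — cache 10 kept, no run.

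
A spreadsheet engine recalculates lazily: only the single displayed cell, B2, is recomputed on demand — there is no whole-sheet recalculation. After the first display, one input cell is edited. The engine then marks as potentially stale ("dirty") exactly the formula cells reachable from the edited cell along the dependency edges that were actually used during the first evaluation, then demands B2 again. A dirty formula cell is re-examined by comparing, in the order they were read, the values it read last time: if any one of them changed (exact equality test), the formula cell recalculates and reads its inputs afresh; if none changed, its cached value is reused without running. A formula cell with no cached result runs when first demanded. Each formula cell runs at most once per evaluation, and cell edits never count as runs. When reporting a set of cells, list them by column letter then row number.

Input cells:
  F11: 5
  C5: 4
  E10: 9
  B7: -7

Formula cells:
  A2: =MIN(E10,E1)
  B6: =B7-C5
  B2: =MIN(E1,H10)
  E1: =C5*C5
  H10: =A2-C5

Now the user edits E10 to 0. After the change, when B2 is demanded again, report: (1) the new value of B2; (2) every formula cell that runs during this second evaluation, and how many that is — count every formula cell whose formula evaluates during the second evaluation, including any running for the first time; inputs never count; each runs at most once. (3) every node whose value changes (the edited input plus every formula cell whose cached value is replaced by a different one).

New value of B2: -4.
Formula cells that run: A2, B2, H10 — 3 in total.
Values that change: A2, B2, E10, H10.

First evaluation (everything demanded from the output):
  E1 = 4 * 4 = 16
  A2 = MIN(9, 16) = 9
  H10 = 9 - 4 = 5
  B2 = MIN(16, 5) = 5

Propagation after the edit:
  A2: runs — E10 9->0; result 0.
  H10: runs — A2 9->0; result -4.
  B2: runs — H10 5->-4; result -4.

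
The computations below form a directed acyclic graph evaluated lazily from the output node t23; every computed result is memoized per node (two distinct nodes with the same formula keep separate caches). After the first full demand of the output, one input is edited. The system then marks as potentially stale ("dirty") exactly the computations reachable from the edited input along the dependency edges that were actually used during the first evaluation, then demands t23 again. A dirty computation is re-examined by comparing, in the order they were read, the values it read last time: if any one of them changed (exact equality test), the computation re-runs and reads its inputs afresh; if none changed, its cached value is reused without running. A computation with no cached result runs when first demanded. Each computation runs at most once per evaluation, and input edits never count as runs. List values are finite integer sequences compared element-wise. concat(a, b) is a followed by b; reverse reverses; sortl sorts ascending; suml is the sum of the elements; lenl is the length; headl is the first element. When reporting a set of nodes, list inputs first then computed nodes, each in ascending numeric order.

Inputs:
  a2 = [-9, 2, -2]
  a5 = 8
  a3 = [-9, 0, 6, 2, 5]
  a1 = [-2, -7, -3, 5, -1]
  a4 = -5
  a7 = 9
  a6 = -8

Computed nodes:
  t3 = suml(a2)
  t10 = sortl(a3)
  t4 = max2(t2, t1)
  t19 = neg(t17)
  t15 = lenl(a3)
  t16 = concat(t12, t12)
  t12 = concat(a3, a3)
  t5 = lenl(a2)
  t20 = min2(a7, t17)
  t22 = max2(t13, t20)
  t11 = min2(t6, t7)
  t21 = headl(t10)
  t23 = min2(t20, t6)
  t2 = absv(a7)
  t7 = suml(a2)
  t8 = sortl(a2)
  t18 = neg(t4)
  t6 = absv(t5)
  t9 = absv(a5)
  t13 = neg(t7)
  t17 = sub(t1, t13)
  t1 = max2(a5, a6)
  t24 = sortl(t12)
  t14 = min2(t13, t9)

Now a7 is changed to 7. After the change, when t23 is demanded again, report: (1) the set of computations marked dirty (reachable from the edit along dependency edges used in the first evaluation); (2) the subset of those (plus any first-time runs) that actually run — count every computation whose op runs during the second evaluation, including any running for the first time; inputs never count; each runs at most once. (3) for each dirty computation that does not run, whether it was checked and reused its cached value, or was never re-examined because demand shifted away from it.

The edit dirties: t20, t23.
1 computations run: t20.
Cache hits after checking: t23.
Note the absorption at t20: it re-runs yet its value is the same, leaving the output's value untouched.

First demand of the output computes:
  t1 = max2(8, -8) = 8
  t5 = lenl([-9, 2, -2]) = 3
  t6 = absv(3) = 3
  t7 = suml([-9, 2, -2]) = -9
  t13 = neg(-9) = 9
  t17 = sub(8, 9) = -1
  t20 = min2(9, -1) = -1
  t23 = min2(-1, 3) = -1

After the edit, cleaning proceeds:
  t20: a read changed (a7 9->7) — executes, giving -1 — identical to its old value.
  t23: dirty, but its reads are unchanged (t20 unchanged, t6 unchanged); cached -1 stands.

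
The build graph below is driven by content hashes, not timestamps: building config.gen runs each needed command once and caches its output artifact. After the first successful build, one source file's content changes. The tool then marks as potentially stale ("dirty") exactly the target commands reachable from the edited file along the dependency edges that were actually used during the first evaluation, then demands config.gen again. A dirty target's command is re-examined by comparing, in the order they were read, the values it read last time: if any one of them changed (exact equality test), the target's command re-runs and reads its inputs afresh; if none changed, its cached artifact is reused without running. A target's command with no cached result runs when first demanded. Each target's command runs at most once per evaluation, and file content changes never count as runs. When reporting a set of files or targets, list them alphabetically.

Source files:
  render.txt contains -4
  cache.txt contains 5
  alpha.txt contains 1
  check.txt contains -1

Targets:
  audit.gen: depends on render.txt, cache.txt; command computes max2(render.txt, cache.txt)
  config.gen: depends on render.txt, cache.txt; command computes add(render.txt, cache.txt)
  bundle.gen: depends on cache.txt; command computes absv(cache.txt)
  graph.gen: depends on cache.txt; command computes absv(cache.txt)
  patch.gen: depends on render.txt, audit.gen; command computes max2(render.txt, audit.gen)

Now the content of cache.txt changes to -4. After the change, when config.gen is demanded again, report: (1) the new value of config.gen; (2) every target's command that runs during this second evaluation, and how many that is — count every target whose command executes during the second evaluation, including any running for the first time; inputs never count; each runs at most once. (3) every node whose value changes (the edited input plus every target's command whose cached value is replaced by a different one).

config.gen now evaluates to -8.
Run set: config.gen (1 run).
Changed values: cache.txt, config.gen.

Initial pass — values computed on the first demand:
  config.gen = add(-4, 5) = 1

Second demand — change propagation:
  config.gen: re-runs because cache.txt 5->-4; new result -8.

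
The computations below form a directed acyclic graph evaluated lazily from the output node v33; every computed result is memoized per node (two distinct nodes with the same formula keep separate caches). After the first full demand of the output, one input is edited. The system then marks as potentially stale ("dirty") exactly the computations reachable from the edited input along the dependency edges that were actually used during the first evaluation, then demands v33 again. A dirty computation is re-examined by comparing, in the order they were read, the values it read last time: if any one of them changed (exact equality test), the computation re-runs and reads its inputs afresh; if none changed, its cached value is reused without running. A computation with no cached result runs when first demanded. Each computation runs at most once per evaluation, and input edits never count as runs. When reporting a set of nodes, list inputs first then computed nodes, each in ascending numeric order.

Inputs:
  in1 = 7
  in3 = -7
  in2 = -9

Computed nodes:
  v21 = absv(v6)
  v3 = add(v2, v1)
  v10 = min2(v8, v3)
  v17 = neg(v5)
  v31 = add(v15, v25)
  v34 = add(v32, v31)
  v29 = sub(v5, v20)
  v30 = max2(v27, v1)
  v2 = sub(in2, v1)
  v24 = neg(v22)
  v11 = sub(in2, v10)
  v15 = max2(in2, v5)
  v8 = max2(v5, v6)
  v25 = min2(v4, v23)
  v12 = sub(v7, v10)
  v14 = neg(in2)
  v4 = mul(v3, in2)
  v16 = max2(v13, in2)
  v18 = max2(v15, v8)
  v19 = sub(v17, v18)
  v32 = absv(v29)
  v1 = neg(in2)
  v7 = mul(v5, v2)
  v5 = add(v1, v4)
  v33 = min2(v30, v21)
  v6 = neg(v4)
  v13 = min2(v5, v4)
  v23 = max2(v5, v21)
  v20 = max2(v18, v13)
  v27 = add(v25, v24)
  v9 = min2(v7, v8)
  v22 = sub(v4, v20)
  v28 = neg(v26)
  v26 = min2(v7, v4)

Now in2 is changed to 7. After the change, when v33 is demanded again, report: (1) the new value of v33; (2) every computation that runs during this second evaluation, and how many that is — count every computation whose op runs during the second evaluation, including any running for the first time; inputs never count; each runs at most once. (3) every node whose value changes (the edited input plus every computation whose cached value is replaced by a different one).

Demanding v33 again yields 42.
19 computations run: v1, v2, v3, v4, v5, v6, v8, v13, v15, v18, v20, v21, v22, v23, v24, v25, v27, v30, v33.
The nodes whose values change: in2, v1, v2, v3, v4, v5, v6, v8, v13, v15, v18, v20, v21, v22, v23, v24, v25, v27, v30, v33.

First demand of the output computes:
  v1 = neg(-9) = 9
  v2 = sub(-9, 9) = -18
  v3 = add(-18, 9) = -9
  v4 = mul(-9, -9) = 81
  v5 = add(9, 81) = 90
  v6 = neg(81) = -81
  v8 = max2(90, -81) = 90
  v13 = min2(90, 81) = 81
  v15 = max2(-9, 90) = 90
  v18 = max2(90, 90) = 90
  v20 = max2(90, 81) = 90
  v21 = absv(-81) = 81
  v22 = sub(81, 90) = -9
  v23 = max2(90, 81) = 90
  v24 = neg(-9) = 9
  v25 = min2(81, 90) = 81
  v27 = add(81, 9) = 90
  v30 = max2(90, 9) = 90
  v33 = min2(90, 81) = 81

After the edit, cleaning proceeds:
  v1: a read changed (in2 -9->7) — executes, giving -7.
  v2: a read changed (in2 -9->7; v1 9->-7) — executes, giving 14.
  v3: a read changed (v2 -18->14; v1 9->-7) — executes, giving 7.
  v4: a read changed (v3 -9->7; in2 -9->7) — executes, giving 49.
  v5: a read changed (v1 9->-7; v4 81->49) — executes, giving 42.
  v6: a read changed (v4 81->49) — executes, giving -49.
  v8: a read changed (v5 90->42; v6 -81->-49) — executes, giving 42.
  v13: a read changed (v5 90->42; v4 81->49) — executes, giving 42.
  v15: a read changed (in2 -9->7; v5 90->42) — executes, giving 42.
  v18: a read changed (v15 90->42; v8 90->42) — executes, giving 42.
  v20: a read changed (v18 90->42; v13 81->42) — executes, giving 42.
  v21: a read changed (v6 -81->-49) — executes, giving 49.
  v22: a read changed (v4 81->49; v20 90->42) — executes, giving 7.
  v23: a read changed (v5 90->42; v21 81->49) — executes, giving 49.
  v24: a read changed (v22 -9->7) — executes, giving -7.
  v25: a read changed (v4 81->49; v23 90->49) — executes, giving 49.
  v27: a read changed (v25 81->49; v24 9->-7) — executes, giving 42.
  v30: a read changed (v27 90->42; v1 9->-7) — executes, giving 42.
  v33: a read changed (v30 90->42; v21 81->49) — executes, giving 42.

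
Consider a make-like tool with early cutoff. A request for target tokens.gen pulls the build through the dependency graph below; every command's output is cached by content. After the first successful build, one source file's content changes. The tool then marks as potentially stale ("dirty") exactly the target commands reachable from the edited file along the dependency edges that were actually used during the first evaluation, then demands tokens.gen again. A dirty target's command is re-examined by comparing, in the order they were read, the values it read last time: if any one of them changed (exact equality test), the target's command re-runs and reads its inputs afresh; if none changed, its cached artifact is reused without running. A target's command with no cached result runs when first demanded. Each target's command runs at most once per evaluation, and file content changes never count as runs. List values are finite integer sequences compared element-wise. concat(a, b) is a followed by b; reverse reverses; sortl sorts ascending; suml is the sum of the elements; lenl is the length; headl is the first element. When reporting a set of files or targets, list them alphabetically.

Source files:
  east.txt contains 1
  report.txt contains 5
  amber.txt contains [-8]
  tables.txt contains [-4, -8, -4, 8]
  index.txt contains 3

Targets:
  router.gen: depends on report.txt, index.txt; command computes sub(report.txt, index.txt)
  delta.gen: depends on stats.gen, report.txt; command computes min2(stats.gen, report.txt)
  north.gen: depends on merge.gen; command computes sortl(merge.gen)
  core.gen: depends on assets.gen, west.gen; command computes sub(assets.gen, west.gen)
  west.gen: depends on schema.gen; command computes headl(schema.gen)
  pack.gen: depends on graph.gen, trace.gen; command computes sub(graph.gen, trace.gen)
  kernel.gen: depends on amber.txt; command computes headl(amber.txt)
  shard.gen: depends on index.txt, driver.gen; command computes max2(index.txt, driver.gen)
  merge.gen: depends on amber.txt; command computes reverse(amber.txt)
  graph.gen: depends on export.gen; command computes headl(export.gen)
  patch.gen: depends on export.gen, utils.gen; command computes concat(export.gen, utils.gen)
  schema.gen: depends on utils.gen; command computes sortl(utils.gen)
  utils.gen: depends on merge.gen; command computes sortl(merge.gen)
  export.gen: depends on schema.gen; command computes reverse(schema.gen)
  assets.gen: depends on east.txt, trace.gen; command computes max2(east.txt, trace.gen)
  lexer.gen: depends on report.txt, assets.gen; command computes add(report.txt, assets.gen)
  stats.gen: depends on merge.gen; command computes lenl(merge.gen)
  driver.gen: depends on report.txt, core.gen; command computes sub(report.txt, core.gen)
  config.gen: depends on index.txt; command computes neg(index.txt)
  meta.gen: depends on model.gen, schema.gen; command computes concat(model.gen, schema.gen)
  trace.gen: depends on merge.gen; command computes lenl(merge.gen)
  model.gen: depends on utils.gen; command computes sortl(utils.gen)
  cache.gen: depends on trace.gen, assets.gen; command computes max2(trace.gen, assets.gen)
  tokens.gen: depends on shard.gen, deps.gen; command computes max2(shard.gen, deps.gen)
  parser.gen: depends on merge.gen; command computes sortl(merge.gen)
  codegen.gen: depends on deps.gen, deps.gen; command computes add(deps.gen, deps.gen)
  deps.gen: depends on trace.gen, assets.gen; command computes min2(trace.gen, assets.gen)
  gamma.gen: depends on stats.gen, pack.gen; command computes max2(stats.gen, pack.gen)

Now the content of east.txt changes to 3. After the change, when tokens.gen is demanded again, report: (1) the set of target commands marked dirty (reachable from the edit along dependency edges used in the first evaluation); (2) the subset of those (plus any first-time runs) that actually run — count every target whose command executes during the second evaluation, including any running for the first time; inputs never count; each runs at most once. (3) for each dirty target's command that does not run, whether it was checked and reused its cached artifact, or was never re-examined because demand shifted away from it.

The edit dirties: assets.gen, core.gen, deps.gen, driver.gen, shard.gen, tokens.gen.
5 target commands run: assets.gen, core.gen, deps.gen, driver.gen, shard.gen.
Cache hits after checking: tokens.gen.
Note where the cutoff bites: tokens.gen is checked, finds nothing changed, and keeps its cache.

First demand of the output computes:
  merge.gen = reverse([-8]) = [-8]
  trace.gen = lenl([-8]) = 1
  assets.gen = max2(1, 1) = 1
  deps.gen = min2(1, 1) = 1
  utils.gen = sortl([-8]) = [-8]
  schema.gen = sortl([-8]) = [-8]
  west.gen = headl([-8]) = -8
  core.gen = sub(1, -8) = 9
  driver.gen = sub(5, 9) = -4
  shard.gen = max2(3, -4) = 3
  tokens.gen = max2(3, 1) = 3

After the edit, cleaning proceeds:
  assets.gen: a read changed (east.txt 1->3) — executes, giving 3.
  core.gen: a read changed (assets.gen 1->3) — executes, giving 11.
  deps.gen: a read changed (assets.gen 1->3) — executes, giving 1 — identical to its old value.
  driver.gen: a read changed (core.gen 9->11) — executes, giving -6.
  shard.gen: a read changed (driver.gen -4->-6) — executes, giving 3 — identical to its old value.
  tokens.gen: dirty, but its reads are unchanged (shard.gen unchanged, deps.gen unchanged); cached 3 stands.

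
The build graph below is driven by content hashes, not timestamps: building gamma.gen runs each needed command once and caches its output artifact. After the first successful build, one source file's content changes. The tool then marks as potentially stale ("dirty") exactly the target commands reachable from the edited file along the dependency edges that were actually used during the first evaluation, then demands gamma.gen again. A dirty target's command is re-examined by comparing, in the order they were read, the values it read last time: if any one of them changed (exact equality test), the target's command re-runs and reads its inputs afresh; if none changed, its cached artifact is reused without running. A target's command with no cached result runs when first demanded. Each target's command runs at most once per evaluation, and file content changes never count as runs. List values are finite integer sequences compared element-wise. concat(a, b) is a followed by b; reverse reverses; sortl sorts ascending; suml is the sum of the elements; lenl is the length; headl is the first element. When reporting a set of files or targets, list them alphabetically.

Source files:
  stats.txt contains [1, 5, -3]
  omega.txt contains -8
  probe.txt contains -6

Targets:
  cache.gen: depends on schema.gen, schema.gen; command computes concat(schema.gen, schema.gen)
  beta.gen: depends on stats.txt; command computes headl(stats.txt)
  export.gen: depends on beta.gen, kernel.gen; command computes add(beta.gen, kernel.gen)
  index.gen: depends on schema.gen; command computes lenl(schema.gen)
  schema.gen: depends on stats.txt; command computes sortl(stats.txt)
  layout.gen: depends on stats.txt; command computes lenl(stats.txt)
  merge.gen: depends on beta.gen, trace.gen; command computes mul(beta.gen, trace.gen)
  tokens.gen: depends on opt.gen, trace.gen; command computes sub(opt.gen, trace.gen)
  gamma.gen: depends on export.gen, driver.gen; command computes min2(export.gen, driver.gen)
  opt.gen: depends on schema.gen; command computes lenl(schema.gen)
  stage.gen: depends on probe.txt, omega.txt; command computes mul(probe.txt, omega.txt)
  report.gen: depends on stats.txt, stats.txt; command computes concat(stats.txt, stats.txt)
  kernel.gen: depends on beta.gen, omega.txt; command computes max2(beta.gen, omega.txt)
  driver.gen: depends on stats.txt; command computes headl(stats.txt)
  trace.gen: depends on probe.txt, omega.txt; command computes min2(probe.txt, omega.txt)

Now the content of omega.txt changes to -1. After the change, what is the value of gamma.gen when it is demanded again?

gamma.gen now evaluates to 1.
The important point: kernel.gen recomputes to an identical value, and the output ends up unchanged.

Initial pass — values computed on the first demand:
  beta.gen = headl([1, 5, -3]) = 1
  driver.gen = headl([1, 5, -3]) = 1
  kernel.gen = max2(1, -8) = 1
  export.gen = add(1, 1) = 2
  gamma.gen = min2(2, 1) = 1

Second demand — change propagation:
  kernel.gen: re-runs because omega.txt -8->-1; new result 1 (unchanged).
  export.gen: re-examined; everything it read last time is the same (beta.gen unchanged, kernel.gen unchanged) — cache 2 kept, no run.
  gamma.gen: re-examined; everything it read last time is the same (export.gen unchanged, driver.gen unchanged) — cache 1 kept, no run.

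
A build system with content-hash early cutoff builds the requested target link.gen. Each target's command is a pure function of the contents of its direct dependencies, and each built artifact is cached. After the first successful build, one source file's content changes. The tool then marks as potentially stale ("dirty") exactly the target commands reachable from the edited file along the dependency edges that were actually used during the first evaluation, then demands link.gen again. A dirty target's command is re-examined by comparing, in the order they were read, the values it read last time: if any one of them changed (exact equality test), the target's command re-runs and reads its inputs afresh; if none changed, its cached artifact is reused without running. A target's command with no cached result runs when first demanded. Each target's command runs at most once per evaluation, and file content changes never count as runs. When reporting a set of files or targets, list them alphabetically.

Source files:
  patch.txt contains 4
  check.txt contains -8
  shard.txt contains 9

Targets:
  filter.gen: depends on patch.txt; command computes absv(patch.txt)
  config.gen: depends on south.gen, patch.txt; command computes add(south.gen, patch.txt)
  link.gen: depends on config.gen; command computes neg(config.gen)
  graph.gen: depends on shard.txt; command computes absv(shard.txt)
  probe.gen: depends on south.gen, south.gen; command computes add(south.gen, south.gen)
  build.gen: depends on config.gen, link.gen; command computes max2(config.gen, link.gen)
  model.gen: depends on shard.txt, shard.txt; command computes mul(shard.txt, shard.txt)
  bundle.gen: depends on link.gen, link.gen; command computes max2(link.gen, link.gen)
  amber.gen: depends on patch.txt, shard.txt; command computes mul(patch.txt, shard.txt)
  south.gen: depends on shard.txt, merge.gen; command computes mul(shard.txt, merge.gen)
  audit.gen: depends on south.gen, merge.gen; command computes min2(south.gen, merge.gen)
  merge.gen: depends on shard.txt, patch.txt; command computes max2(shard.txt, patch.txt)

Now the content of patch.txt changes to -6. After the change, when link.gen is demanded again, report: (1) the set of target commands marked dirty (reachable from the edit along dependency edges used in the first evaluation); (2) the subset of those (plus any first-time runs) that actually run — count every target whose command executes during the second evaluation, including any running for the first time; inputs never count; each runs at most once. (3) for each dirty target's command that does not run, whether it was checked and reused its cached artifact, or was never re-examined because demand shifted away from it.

Marked dirty: config.gen, link.gen, merge.gen, south.gen.
Target commands that run: config.gen, link.gen, merge.gen — 3 in total.
Checked but reused from cache: south.gen.
Key observation: the cutoff stops propagation at south.gen — its inputs' values are unchanged, so it reuses its cache.

First evaluation (everything demanded from the output):
  merge.gen = max2(9, 4) = 9
  south.gen = mul(9, 9) = 81
  config.gen = add(81, 4) = 85
  link.gen = neg(85) = -85

Propagation after the edit:
  merge.gen: runs — patch.txt 4->-6; result 9 (same value as before).
  south.gen: checked — values it read are unchanged (shard.txt unchanged, merge.gen unchanged); reused cached 81 without running.
  config.gen: runs — patch.txt 4->-6; result 75.
  link.gen: runs — config.gen 85->75; result -75.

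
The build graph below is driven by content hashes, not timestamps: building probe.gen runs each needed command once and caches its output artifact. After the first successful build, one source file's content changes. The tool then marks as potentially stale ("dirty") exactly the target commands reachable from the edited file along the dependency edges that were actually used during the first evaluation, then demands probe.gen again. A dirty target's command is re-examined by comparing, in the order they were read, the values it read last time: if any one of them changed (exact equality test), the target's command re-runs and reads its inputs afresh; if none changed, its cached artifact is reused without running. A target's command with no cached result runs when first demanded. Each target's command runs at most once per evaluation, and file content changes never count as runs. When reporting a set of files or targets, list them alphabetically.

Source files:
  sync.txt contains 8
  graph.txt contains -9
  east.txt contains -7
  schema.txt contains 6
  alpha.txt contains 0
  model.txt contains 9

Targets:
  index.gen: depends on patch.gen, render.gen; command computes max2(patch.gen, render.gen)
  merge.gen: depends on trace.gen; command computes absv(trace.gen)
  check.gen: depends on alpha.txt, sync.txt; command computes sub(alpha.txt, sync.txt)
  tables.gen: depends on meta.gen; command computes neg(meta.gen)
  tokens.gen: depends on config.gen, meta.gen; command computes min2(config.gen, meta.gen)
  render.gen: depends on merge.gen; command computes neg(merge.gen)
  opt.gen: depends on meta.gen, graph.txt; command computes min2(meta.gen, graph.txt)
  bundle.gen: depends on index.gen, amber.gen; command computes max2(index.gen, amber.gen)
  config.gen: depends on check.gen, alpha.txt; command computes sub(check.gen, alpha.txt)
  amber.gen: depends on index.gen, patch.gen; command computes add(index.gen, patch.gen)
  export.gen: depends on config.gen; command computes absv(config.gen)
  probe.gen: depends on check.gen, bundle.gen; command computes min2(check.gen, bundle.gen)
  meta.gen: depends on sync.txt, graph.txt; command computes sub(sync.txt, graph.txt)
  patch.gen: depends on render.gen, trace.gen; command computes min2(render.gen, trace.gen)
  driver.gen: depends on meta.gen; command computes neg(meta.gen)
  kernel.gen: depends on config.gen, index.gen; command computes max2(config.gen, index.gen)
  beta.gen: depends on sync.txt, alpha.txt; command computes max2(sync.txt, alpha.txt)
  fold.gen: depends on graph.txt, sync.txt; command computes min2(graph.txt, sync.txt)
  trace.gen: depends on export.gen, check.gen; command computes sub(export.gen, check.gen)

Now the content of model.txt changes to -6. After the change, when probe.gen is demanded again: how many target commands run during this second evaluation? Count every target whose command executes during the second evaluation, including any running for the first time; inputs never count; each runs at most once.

Initial pass — values computed on the first demand:
  check.gen = sub(0, 8) = -8
  config.gen = sub(-8, 0) = -8
  export.gen = absv(-8) = 8
  trace.gen = sub(8, -8) = 16
  merge.gen = absv(16) = 16
  render.gen = neg(16) = -16
  patch.gen = min2(-16, 16) = -16
  index.gen = max2(-16, -16) = -16
  amber.gen = add(-16, -16) = -32
  bundle.gen = max2(-16, -32) = -16
  probe.gen = min2(-8, -16) = -16

Second demand — change propagation:
  no demanded computation ever read model.txt, so the edit dirties nothing and nothing runs.

The important point: nothing the output needs ever reads model.txt, so the edit is invisible to it.

Run set: none (0 run).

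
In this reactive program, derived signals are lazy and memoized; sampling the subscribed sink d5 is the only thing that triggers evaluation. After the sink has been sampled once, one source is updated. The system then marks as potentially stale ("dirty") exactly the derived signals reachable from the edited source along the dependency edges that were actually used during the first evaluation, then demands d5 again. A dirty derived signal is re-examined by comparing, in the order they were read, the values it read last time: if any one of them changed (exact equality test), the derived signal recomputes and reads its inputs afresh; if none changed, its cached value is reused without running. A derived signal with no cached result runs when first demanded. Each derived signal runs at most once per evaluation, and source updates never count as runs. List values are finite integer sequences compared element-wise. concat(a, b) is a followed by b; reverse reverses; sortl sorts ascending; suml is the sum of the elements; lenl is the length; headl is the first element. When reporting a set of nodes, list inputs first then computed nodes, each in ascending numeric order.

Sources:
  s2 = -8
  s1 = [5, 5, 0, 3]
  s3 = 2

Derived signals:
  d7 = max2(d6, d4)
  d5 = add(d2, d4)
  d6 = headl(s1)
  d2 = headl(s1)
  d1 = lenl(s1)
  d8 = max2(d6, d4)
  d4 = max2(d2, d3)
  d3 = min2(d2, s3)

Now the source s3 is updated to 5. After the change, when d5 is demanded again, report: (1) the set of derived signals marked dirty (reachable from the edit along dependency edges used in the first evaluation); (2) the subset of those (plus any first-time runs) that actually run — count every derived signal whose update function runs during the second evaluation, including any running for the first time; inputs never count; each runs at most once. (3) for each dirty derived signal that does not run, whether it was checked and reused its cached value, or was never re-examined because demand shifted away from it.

First demand of the output computes:
  d2 = headl([5, 5, 0, 3]) = 5
  d3 = min2(5, 2) = 2
  d4 = max2(5, 2) = 5
  d5 = add(5, 5) = 10

After the edit, cleaning proceeds:
  d3: a read changed (s3 2->5) — executes, giving 5.
  d4: a read changed (d3 2->5) — executes, giving 5 — identical to its old value.
  d5: dirty, but its reads are unchanged (d2 unchanged, d4 unchanged); cached 10 stands.

Note the absorption at d4: it re-runs yet its value is the same, leaving the output's value untouched.

The edit dirties: d3, d4, d5.
2 derived signals run: d3, d4.
Cache hits after checking: d5.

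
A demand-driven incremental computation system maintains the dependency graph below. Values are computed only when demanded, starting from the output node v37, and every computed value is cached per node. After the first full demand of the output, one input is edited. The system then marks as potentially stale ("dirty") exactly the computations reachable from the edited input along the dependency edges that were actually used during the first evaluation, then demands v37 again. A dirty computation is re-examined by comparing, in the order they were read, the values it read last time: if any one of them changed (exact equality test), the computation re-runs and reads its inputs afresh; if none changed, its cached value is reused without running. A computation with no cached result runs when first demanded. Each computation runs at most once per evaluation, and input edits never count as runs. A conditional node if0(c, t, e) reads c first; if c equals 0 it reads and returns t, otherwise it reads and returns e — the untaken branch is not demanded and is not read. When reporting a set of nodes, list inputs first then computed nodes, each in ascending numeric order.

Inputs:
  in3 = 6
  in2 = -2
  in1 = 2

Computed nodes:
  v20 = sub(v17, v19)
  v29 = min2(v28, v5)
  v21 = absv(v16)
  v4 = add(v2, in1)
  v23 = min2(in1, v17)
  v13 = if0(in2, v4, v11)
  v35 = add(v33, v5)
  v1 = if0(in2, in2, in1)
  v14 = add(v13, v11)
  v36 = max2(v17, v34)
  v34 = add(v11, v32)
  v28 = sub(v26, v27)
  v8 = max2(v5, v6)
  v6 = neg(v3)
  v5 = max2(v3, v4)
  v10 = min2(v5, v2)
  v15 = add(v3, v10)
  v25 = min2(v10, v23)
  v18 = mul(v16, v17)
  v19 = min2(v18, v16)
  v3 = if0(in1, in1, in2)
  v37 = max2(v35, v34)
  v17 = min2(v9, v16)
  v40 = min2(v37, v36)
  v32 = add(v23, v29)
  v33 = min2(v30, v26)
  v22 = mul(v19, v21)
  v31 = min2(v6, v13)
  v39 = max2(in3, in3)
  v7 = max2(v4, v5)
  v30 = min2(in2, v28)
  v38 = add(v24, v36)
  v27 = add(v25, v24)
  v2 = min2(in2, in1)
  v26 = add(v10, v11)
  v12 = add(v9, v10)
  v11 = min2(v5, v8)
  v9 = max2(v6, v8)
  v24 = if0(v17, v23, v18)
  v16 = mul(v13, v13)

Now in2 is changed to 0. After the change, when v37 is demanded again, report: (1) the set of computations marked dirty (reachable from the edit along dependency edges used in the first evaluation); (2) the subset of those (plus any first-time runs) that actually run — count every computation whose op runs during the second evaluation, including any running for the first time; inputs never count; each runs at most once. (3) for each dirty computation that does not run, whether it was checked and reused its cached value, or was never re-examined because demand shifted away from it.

First evaluation (everything demanded from the output):
  v2 = min2(-2, 2) = -2
  v3 = if0(in1=2 -> else branch in2) = -2
  v4 = add(-2, 2) = 0
  v5 = max2(-2, 0) = 0
  v6 = neg(-2) = 2
  v8 = max2(0, 2) = 2
  v9 = max2(2, 2) = 2
  v10 = min2(0, -2) = -2
  v11 = min2(0, 2) = 0
  v13 = if0(in2=-2 -> else branch v11) = 0
  v16 = mul(0, 0) = 0
  v17 = min2(2, 0) = 0
  v23 = min2(2, 0) = 0
  v24 = if0(v17=0 -> then branch v23) = 0
  v25 = min2(-2, 0) = -2
  v26 = add(-2, 0) = -2
  v27 = add(-2, 0) = -2
  v28 = sub(-2, -2) = 0
  v29 = min2(0, 0) = 0
  v30 = min2(-2, 0) = -2
  v32 = add(0, 0) = 0
  v33 = min2(-2, -2) = -2
  v34 = add(0, 0) = 0
  v35 = add(-2, 0) = -2
  v37 = max2(-2, 0) = 0

Propagation after the edit:
  v2: runs — in2 -2->0; result 0.
  v3: runs — in2 -2->0; result 0.
  v4: runs — v2 -2->0; result 2.
  v5: runs — v3 -2->0; v4 0->2; result 2.
  v6: runs — v3 -2->0; result 0.
  v8: runs — v5 0->2; v6 2->0; result 2 (same value as before).
  v9: runs — v6 2->0; result 2 (same value as before).
  v10: runs — v5 0->2; v2 -2->0; result 0.
  v11: runs — v5 0->2; result 2.
  v13: runs — in2 -2->0; v11 0->2; result 2.
  v16: runs — v13 0->2; v13 0->2; result 4.
  v17: runs — v16 0->4; result 2.
  v18: demanded for the first time — runs, produces 8.
  v23: runs — v17 0->2; result 2.
  v24: runs — v17 0->2; v23 0->2; result 8.
  v25: runs — v10 -2->0; v23 0->2; result 0.
  v26: runs — v10 -2->0; v11 0->2; result 2.
  v27: runs — v25 -2->0; v24 0->8; result 8.
  v28: runs — v26 -2->2; v27 -2->8; result -6.
  v29: runs — v28 0->-6; v5 0->2; result -6.
  v30: runs — in2 -2->0; v28 0->-6; result -6.
  v32: runs — v23 0->2; v29 0->-6; result -4.
  v33: runs — v30 -2->-6; v26 -2->2; result -6.
  v34: runs — v11 0->2; v32 0->-4; result -2.
  v35: runs — v33 -2->-6; v5 0->2; result -4.
  v37: runs — v35 -2->-4; v34 0->-2; result -2.

Key observation: a condition flipped, so demand reaches new nodes — v18 runs for the first time.

Marked dirty: v2, v3, v4, v5, v6, v8, v9, v10, v11, v13, v16, v17, v23, v24, v25, v26, v27, v28, v29, v30, v32, v33, v34, v35, v37.
Computations that run: v2, v3, v4, v5, v6, v8, v9, v10, v11, v13, v16, v17, v18, v23, v24, v25, v26, v27, v28, v29, v30, v32, v33, v34, v35, v37 — 26 in total.
Every dirty computation ran.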